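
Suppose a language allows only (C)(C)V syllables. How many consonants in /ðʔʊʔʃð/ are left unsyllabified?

Under (C)(C)V, the unsyllabifiable consonants are /ʔ/, /ʃ/, /ð/ (no codas are permitted; onsets may contain at most 2 consonants).

3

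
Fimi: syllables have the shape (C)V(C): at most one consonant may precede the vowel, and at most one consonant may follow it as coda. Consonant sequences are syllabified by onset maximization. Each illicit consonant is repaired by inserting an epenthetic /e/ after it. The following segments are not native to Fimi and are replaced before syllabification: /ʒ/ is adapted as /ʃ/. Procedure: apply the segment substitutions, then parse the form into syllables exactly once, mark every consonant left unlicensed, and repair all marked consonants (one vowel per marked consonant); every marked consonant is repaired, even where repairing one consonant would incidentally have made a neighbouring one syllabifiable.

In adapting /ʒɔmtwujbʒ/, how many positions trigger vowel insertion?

After substitution the input is /ʃɔmtwujbʃ/.
The unsyllabifiable consonants are /t/, /b/, /ʃ/; each receives one epenthetic vowel.

3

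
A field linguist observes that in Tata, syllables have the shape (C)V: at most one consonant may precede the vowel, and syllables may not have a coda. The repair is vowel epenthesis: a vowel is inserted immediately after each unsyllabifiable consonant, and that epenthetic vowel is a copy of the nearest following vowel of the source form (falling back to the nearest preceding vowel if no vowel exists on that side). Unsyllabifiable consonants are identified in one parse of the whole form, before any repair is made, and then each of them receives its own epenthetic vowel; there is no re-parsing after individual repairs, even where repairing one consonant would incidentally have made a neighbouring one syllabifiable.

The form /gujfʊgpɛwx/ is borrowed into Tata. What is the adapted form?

The consonants /j/, /g/, /w/, /x/ cannot be parsed into a legal (C)V syllable (no codas are permitted; onsets are limited to one consonant).
Epenthesis after each stranded consonant: /j/ → /jʊ/, /g/ → /gɛ/, /w/ → /wɛ/, /x/ → /xɛ/.

gujʊfʊgɛpɛwɛxɛ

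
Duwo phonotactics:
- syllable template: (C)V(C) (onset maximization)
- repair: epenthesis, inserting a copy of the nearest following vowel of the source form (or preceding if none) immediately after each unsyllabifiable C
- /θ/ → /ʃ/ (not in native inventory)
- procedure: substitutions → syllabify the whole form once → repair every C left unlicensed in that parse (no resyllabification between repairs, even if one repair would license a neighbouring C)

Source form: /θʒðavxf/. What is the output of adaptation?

Substitution: /θ/ → /ʃ/, giving /ʃʒðavxf/.
Under (C)V(C), the unsyllabifiable consonants are /ʃ/, /ʒ/, /x/, /f/ (at most one coda consonant is licensed; onsets are limited to one consonant).
Each unlicensed consonant becomes the onset of a new syllable: /ʃ/ → /ʃa/, /ʒ/ → /ʒa/, /x/ → /xa/, /f/ → /fa/.

ʃaʒaðavxafa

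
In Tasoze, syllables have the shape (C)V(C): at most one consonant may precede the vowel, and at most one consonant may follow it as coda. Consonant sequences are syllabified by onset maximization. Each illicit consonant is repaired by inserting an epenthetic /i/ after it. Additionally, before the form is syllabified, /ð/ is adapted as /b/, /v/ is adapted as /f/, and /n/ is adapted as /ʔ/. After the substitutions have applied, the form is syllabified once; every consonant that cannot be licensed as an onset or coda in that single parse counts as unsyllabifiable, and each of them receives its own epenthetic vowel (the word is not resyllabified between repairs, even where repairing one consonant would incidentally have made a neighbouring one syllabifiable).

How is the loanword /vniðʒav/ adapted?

Substitution: /v/ → /f/, /n/ → /ʔ/, /ð/ → /b/, giving /fʔibʒaf/.
Under (C)V(C), the unsyllabifiable consonants are /f/ (at most one coda consonant is licensed; onsets are limited to one consonant).
Each unlicensed consonant becomes the onset of a new syllable: /f/ → /fi/.

fiʔibʒaf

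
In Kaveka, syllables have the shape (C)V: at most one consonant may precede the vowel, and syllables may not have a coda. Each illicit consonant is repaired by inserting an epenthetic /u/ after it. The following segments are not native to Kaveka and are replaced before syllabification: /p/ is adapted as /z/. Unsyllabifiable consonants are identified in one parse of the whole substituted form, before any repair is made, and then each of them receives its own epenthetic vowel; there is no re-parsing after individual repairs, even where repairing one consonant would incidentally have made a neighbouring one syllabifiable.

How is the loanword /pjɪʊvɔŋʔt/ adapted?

zujɪʊvɔŋuʔutu

Substitution: /p/ → /z/, giving /zjɪʊvɔŋʔt/.
Syllabifying with onset maximization leaves /z/, /ŋ/, /ʔ/, /t/ stranded (no codas are permitted; onsets are limited to one consonant).
Each unlicensed consonant becomes the onset of a new syllable: /z/ → /zu/, /ŋ/ → /ŋu/, /ʔ/ → /ʔu/, /t/ → /tu/.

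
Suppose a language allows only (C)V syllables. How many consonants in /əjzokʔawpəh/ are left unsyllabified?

4

Syllabifying with onset maximization leaves /j/, /k/, /w/, /h/ stranded (no codas are permitted; onsets are limited to one consonant).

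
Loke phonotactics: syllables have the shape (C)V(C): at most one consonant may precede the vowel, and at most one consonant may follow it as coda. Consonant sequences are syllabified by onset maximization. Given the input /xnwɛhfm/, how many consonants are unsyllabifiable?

Syllabifying with onset maximization leaves /x/, /n/, /f/, /m/ stranded (at most one coda consonant is licensed; onsets are limited to one consonant).

4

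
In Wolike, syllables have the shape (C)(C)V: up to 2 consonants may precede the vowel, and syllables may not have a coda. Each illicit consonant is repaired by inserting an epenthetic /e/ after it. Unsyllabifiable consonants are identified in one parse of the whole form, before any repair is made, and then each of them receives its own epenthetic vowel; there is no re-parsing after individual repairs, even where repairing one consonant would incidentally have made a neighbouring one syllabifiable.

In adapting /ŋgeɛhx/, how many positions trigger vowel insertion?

The unsyllabifiable consonants are /h/, /x/; each receives one epenthetic vowel.

2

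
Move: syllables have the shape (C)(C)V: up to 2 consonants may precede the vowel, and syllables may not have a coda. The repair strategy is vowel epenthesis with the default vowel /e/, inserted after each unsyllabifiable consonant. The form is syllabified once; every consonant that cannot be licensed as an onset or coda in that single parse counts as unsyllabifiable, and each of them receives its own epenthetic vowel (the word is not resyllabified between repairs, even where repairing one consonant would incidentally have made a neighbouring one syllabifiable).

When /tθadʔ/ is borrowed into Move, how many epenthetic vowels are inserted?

The unsyllabifiable consonants are /d/, /ʔ/; each receives one epenthetic vowel.

2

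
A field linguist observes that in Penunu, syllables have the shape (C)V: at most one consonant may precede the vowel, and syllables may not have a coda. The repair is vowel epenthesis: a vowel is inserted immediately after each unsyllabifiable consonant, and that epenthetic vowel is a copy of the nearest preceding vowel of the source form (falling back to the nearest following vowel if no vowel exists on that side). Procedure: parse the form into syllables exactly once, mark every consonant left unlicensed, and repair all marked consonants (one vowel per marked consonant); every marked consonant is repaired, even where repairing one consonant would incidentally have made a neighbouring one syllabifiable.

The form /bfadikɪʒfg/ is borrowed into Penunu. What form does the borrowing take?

bafadikɪʒɪfɪgɪ

Under (C)V, the unsyllabifiable consonants are /b/, /ʒ/, /f/, /g/ (no codas are permitted; onsets are limited to one consonant).
Inserting the epenthetic vowel yields /b/ → /ba/, /ʒ/ → /ʒɪ/, /f/ → /fɪ/, /g/ → /gɪ/.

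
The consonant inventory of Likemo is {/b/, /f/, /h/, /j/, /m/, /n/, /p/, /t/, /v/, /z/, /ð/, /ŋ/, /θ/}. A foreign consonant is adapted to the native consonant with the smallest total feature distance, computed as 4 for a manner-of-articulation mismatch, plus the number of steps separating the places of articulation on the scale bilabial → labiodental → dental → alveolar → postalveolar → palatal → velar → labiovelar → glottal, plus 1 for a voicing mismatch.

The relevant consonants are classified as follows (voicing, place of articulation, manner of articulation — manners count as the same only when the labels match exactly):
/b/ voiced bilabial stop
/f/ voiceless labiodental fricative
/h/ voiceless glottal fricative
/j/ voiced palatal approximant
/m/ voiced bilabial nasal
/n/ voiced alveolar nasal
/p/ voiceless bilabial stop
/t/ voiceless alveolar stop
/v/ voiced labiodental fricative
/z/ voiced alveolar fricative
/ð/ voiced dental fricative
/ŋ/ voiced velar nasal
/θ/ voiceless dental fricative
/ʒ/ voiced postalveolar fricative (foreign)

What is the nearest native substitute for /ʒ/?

/z/ is closest: same manner (fricative), place distance 1 (postalveolar→alveolar), same voicing; total 1. Next closest is /ð/ at distance 2.

z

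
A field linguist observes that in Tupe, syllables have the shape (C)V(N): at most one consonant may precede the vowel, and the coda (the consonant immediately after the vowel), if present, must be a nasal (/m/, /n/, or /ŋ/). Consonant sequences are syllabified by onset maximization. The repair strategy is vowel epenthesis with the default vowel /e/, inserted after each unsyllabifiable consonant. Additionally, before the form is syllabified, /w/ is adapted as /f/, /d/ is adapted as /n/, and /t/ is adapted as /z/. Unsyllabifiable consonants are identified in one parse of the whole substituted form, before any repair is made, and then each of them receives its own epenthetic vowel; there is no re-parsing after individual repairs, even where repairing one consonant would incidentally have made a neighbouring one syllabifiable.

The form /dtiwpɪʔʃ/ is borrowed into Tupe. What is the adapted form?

Substitution: /d/ → /n/, /t/ → /z/, /w/ → /f/, giving /nzifpɪʔʃ/.
The consonants /n/, /f/, /ʔ/, /ʃ/ cannot be parsed into a legal (C)V(N) syllable (only a nasal (/m/, /n/, or /ŋ/) is licensed in coda position; onsets are limited to one consonant).
Inserting the epenthetic vowel yields /n/ → /ne/, /f/ → /fe/, /ʔ/ → /ʔe/, /ʃ/ → /ʃe/.

nezifepɪʔeʃe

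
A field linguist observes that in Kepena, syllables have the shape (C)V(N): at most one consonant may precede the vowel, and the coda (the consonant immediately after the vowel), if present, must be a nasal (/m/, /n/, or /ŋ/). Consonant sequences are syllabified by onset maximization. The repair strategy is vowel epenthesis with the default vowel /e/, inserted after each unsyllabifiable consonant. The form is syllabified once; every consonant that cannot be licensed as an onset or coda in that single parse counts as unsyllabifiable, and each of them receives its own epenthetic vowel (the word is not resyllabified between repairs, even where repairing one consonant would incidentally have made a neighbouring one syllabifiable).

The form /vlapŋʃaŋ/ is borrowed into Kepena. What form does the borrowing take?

The consonants /v/, /p/, /ŋ/ cannot be parsed into a legal (C)V(N) syllable (only a nasal (/m/, /n/, or /ŋ/) is licensed in coda position; onsets are limited to one consonant).
Each unlicensed consonant becomes the onset of a new syllable: /v/ → /ve/, /p/ → /pe/, /ŋ/ → /ŋe/.

velapeŋeʃaŋ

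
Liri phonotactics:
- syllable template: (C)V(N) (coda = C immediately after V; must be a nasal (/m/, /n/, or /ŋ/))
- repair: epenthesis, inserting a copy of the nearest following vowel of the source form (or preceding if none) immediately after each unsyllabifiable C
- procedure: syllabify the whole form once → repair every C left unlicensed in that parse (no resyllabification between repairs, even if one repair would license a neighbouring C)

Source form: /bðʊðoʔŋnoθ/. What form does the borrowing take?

Under (C)V(N), the unsyllabifiable consonants are /b/, /ʔ/, /ŋ/, /θ/ (only a nasal (/m/, /n/, or /ŋ/) is licensed in coda position; onsets are limited to one consonant).
Epenthesis after each stranded consonant: /b/ → /bʊ/, /ʔ/ → /ʔo/, /ŋ/ → /ŋo/, /θ/ → /θo/.

bʊðʊðoʔoŋonoθo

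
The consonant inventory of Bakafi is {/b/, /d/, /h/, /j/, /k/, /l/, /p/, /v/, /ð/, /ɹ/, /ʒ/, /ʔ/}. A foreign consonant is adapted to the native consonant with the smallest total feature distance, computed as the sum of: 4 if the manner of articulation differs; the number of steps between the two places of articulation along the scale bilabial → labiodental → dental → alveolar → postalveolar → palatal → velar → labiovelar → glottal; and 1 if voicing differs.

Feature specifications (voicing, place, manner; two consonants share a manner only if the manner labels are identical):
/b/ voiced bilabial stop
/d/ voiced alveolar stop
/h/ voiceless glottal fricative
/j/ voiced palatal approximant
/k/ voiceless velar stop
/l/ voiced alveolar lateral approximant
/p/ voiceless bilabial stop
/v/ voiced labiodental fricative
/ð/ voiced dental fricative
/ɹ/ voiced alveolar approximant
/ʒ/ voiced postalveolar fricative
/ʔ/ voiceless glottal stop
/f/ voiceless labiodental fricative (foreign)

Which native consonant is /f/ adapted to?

/v/ is closest: same manner (fricative), place distance 0 (labiodental→labiodental), voicing differs (+1); total 1. Next closest is /ð/ at distance 2.

v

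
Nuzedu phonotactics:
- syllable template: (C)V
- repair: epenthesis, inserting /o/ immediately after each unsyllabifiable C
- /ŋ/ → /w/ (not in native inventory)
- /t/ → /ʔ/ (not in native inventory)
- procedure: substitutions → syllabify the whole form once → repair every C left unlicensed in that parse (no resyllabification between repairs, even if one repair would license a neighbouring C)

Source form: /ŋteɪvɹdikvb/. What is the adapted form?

Substitution: /ŋ/ → /w/, /t/ → /ʔ/, giving /wʔeɪvɹdikvb/.
Under (C)V, the unsyllabifiable consonants are /w/, /v/, /ɹ/, /k/, /v/, /b/ (no codas are permitted; onsets are limited to one consonant).
Inserting the epenthetic vowel yields /w/ → /wo/, /v/ → /vo/, /ɹ/ → /ɹo/, /k/ → /ko/, /v/ → /vo/, /b/ → /bo/.

woʔeɪvoɹodikovobo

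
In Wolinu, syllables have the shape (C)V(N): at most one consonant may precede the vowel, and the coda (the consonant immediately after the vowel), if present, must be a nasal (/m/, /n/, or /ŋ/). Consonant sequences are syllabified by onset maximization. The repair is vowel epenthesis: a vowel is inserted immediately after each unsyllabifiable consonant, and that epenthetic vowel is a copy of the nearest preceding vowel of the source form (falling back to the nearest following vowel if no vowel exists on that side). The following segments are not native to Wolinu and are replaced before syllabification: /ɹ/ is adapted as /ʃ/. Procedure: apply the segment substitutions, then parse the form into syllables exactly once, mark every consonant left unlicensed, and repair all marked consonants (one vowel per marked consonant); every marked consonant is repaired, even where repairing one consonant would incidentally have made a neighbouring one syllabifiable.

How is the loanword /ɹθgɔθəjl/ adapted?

Substitution: /ɹ/ → /ʃ/, giving /ʃθgɔθəjl/.
The consonants /ʃ/, /θ/, /j/, /l/ cannot be parsed into a legal (C)V(N) syllable (only a nasal (/m/, /n/, or /ŋ/) is licensed in coda position; onsets are limited to one consonant).
Each unlicensed consonant becomes the onset of a new syllable: /ʃ/ → /ʃɔ/, /θ/ → /θɔ/, /j/ → /jə/, /l/ → /lə/.

ʃɔθɔgɔθəjələ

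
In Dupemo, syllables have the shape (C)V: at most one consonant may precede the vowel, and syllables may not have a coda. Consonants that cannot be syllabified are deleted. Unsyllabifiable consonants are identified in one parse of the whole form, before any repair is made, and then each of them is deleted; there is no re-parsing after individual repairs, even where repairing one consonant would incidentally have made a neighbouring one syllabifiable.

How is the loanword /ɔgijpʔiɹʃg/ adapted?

Under (C)V, the unsyllabifiable consonants are /j/, /p/, /ɹ/, /ʃ/, /g/ (no codas are permitted; onsets are limited to one consonant).
Deletion applies to /j/, /p/, /ɹ/, /ʃ/, /g/.

ɔgiʔi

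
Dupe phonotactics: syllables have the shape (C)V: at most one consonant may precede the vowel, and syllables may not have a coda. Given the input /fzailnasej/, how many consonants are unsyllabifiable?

3

Under (C)V, the unsyllabifiable consonants are /f/, /l/, /j/ (no codas are permitted; onsets are limited to one consonant).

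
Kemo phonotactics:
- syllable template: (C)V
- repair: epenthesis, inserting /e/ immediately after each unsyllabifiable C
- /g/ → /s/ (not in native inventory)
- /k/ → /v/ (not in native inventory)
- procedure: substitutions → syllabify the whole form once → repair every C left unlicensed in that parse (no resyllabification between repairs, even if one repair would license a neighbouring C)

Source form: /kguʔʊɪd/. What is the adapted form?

Substitution: /k/ → /v/, /g/ → /s/, giving /vsuʔʊɪd/.
Under (C)V, the unsyllabifiable consonants are /v/, /d/ (no codas are permitted; onsets are limited to one consonant).
Each unlicensed consonant becomes the onset of a new syllable: /v/ → /ve/, /d/ → /de/.

vesuʔʊɪde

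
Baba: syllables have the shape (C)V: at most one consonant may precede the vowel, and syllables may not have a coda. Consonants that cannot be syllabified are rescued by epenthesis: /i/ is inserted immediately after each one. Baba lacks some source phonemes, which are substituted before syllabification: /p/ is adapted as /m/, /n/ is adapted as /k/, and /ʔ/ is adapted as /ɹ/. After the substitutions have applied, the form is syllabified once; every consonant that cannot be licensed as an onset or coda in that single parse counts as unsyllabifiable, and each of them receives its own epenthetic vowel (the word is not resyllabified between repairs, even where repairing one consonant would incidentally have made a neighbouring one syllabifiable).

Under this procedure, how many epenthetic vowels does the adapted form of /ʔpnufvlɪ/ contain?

After substitution the input is /ɹmkufvlɪ/.
The unsyllabifiable consonants are /ɹ/, /m/, /f/, /v/; each receives one epenthetic vowel.

4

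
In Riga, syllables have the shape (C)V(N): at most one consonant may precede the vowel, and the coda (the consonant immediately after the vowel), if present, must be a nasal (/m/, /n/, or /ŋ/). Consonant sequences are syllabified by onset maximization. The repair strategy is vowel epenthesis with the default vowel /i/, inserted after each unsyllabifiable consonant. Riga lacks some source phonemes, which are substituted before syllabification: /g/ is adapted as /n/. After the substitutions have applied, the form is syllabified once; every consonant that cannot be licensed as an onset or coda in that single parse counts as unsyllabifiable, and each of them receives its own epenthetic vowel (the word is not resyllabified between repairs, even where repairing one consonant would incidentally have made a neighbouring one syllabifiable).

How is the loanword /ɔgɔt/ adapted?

Substitution: /g/ → /n/, giving /ɔnɔt/.
Under (C)V(N), the unsyllabifiable consonants are /t/ (only a nasal (/m/, /n/, or /ŋ/) is licensed in coda position; onsets are limited to one consonant).
Epenthesis after each stranded consonant: /t/ → /ti/.

ɔnɔti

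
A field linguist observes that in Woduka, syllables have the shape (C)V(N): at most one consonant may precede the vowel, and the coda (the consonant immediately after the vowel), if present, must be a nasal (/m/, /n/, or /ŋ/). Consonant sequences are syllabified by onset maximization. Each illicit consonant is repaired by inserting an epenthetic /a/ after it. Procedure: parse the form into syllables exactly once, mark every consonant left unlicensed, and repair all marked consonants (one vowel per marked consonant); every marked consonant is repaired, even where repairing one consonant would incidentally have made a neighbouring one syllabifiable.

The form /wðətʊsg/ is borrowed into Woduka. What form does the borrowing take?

waðətʊsaga

The consonants /w/, /s/, /g/ cannot be parsed into a legal (C)V(N) syllable (only a nasal (/m/, /n/, or /ŋ/) is licensed in coda position; onsets are limited to one consonant).
Each unlicensed consonant becomes the onset of a new syllable: /w/ → /wa/, /s/ → /sa/, /g/ → /ga/.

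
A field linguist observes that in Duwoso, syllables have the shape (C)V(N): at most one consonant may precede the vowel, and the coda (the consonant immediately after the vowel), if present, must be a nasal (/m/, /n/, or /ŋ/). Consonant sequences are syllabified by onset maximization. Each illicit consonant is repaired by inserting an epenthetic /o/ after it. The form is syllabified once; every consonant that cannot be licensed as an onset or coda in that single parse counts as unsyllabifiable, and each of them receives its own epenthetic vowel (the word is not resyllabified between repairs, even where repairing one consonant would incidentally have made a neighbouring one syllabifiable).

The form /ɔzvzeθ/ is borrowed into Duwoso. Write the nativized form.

ɔzovozeθo

Syllabifying with onset maximization leaves /z/, /v/, /θ/ stranded (only a nasal (/m/, /n/, or /ŋ/) is licensed in coda position; onsets are limited to one consonant).
Each unlicensed consonant becomes the onset of a new syllable: /z/ → /zo/, /v/ → /vo/, /θ/ → /θo/.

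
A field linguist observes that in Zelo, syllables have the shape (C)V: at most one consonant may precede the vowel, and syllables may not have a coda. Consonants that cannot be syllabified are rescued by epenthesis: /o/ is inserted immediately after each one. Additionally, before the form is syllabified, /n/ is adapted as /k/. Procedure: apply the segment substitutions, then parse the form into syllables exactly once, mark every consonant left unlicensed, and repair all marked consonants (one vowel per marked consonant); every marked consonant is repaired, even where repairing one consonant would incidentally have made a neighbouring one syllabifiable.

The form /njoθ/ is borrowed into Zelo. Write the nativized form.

Substitution: /n/ → /k/, giving /kjoθ/.
Under (C)V, the unsyllabifiable consonants are /k/, /θ/ (no codas are permitted; onsets are limited to one consonant).
Epenthesis after each stranded consonant: /k/ → /ko/, /θ/ → /θo/.

kojoθo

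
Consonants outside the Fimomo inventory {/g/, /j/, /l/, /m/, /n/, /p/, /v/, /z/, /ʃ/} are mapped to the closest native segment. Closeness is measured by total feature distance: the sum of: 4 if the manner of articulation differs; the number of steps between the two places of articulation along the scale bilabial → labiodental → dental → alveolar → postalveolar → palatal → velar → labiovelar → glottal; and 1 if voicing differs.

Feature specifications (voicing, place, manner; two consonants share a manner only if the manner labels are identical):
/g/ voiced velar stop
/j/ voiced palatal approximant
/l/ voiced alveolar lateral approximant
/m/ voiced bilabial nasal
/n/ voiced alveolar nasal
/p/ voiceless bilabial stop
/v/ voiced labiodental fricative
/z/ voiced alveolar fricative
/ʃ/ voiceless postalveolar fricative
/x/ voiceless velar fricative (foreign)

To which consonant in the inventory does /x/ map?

ʃ

/ʃ/ is closest: same manner (fricative), place distance 2 (velar→postalveolar), same voicing; total 2. Next closest is /z/ at distance 4.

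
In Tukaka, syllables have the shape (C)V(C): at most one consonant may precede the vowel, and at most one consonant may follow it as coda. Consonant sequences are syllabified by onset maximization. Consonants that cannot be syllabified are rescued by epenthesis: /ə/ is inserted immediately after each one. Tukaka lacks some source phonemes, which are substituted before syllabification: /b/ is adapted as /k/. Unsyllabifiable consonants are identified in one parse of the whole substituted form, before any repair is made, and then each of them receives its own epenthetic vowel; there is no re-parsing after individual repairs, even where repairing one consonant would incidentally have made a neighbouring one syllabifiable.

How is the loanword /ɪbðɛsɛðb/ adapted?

ɪkðɛsɛðkə

Substitution: /b/ → /k/, giving /ɪkðɛsɛðk/.
Under (C)V(C), the unsyllabifiable consonants are /k/ (at most one coda consonant is licensed; onsets are limited to one consonant).
Inserting the epenthetic vowel yields /k/ → /kə/.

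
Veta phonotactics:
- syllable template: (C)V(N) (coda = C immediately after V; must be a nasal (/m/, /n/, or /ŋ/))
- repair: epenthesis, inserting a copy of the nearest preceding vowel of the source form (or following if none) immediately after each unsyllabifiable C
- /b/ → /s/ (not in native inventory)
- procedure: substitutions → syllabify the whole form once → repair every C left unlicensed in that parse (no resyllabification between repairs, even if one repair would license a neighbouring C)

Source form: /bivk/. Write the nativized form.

Substitution: /b/ → /s/, giving /sivk/.
The consonants /v/, /k/ cannot be parsed into a legal (C)V(N) syllable (only a nasal (/m/, /n/, or /ŋ/) is licensed in coda position; onsets are limited to one consonant).
Epenthesis after each stranded consonant: /v/ → /vi/, /k/ → /ki/.

siviki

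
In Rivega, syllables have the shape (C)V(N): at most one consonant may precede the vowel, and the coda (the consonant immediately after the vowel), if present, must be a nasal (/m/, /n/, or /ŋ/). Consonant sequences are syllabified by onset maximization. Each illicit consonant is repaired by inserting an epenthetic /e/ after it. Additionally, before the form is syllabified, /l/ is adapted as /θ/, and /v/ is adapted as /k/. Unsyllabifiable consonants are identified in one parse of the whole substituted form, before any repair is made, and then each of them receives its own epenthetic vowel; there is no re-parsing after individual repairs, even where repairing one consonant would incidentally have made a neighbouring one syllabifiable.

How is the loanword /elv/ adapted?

Substitution: /l/ → /θ/, /v/ → /k/, giving /eθk/.
Under (C)V(N), the unsyllabifiable consonants are /θ/, /k/ (only a nasal (/m/, /n/, or /ŋ/) is licensed in coda position; onsets are limited to one consonant).
Epenthesis after each stranded consonant: /θ/ → /θe/, /k/ → /ke/.

eθeke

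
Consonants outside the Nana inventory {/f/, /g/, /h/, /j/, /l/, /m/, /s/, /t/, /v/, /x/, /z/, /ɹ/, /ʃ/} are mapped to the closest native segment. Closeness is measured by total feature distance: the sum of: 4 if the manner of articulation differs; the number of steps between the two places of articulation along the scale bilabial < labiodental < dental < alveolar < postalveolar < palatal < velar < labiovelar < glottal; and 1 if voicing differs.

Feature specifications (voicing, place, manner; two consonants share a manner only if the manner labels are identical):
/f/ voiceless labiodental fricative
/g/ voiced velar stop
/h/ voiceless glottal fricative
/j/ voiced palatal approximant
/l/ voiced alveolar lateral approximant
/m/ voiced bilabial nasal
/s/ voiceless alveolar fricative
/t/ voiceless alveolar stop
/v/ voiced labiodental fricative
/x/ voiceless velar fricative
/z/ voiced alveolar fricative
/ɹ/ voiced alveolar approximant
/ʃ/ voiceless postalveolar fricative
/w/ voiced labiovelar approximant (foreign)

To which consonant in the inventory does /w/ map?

j

/j/ is closest: same manner (approximant), place distance 2 (labiovelar→palatal), same voicing; total 2. Next closest is /ɹ/ at distance 4.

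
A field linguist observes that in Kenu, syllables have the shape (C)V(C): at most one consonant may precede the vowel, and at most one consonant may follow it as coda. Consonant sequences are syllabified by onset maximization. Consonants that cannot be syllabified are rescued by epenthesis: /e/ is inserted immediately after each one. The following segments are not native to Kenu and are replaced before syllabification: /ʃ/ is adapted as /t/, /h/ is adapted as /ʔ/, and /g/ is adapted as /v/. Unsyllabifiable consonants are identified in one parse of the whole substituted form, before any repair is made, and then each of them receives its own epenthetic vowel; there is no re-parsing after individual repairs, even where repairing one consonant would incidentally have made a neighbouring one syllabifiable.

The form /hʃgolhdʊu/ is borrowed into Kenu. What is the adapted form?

Substitution: /h/ → /ʔ/, /ʃ/ → /t/, /g/ → /v/, giving /ʔtvolʔdʊu/.
The consonants /ʔ/, /t/, /ʔ/ cannot be parsed into a legal (C)V(C) syllable (at most one coda consonant is licensed; onsets are limited to one consonant).
Inserting the epenthetic vowel yields /ʔ/ → /ʔe/, /t/ → /te/, /ʔ/ → /ʔe/.

ʔetevolʔedʊu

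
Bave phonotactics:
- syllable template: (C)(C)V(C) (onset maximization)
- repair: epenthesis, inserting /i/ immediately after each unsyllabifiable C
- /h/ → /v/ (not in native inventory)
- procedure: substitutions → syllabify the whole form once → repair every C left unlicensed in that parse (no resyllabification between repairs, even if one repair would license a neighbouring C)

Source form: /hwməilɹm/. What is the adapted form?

Substitution: /h/ → /v/, giving /vwməilɹm/.
The consonants /v/, /ɹ/, /m/ cannot be parsed into a legal (C)(C)V(C) syllable (at most one coda consonant is licensed; onsets may contain at most 2 consonants).
Each unlicensed consonant becomes the onset of a new syllable: /v/ → /vi/, /ɹ/ → /ɹi/, /m/ → /mi/.

viwməilɹimi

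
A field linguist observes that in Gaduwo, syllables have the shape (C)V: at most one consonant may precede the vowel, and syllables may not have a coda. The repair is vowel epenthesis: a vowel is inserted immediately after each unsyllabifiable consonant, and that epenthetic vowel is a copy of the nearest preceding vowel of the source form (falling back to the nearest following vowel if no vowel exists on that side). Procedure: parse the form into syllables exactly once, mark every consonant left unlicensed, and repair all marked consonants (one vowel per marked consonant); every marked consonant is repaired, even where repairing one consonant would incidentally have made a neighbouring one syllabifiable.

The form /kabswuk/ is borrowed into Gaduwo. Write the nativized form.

kabasawuku

Under (C)V, the unsyllabifiable consonants are /b/, /s/, /k/ (no codas are permitted; onsets are limited to one consonant).
Epenthesis after each stranded consonant: /b/ → /ba/, /s/ → /sa/, /k/ → /ku/.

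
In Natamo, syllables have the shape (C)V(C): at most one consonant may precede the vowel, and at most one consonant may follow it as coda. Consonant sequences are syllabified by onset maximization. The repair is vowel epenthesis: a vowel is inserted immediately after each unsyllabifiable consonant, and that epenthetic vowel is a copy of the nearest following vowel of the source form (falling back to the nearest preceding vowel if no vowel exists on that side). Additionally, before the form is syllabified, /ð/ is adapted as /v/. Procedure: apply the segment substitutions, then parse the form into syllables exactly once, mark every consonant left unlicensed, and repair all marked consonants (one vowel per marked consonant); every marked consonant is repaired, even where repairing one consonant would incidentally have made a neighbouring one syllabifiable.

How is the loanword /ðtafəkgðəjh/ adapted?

vatafəkgəvəjhə

Substitution: /ð/ → /v/, giving /vtafəkgvəjh/.
The consonants /v/, /g/, /h/ cannot be parsed into a legal (C)V(C) syllable (at most one coda consonant is licensed; onsets are limited to one consonant).
Inserting the epenthetic vowel yields /v/ → /va/, /g/ → /gə/, /h/ → /hə/.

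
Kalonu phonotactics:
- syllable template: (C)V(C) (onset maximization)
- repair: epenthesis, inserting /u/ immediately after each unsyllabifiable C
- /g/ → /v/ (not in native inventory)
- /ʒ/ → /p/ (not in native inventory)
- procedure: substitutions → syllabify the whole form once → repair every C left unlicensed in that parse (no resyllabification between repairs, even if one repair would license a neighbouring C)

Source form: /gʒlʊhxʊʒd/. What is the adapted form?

Substitution: /g/ → /v/, /ʒ/ → /p/, giving /vplʊhxʊpd/.
Syllabifying with onset maximization leaves /v/, /p/, /d/ stranded (at most one coda consonant is licensed; onsets are limited to one consonant).
Each unlicensed consonant becomes the onset of a new syllable: /v/ → /vu/, /p/ → /pu/, /d/ → /du/.

vupulʊhxʊpdu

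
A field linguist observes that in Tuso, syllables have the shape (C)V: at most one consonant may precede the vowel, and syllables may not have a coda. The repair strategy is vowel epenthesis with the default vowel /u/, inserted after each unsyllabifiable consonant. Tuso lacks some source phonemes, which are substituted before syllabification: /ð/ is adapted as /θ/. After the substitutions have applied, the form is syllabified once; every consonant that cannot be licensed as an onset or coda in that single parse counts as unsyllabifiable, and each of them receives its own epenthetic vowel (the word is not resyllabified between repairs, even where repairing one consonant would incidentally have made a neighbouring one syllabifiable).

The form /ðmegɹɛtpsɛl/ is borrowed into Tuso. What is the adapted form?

θumeguɹɛtupusɛlu

Substitution: /ð/ → /θ/, giving /θmegɹɛtpsɛl/.
Under (C)V, the unsyllabifiable consonants are /θ/, /g/, /t/, /p/, /l/ (no codas are permitted; onsets are limited to one consonant).
Inserting the epenthetic vowel yields /θ/ → /θu/, /g/ → /gu/, /t/ → /tu/, /p/ → /pu/, /l/ → /lu/.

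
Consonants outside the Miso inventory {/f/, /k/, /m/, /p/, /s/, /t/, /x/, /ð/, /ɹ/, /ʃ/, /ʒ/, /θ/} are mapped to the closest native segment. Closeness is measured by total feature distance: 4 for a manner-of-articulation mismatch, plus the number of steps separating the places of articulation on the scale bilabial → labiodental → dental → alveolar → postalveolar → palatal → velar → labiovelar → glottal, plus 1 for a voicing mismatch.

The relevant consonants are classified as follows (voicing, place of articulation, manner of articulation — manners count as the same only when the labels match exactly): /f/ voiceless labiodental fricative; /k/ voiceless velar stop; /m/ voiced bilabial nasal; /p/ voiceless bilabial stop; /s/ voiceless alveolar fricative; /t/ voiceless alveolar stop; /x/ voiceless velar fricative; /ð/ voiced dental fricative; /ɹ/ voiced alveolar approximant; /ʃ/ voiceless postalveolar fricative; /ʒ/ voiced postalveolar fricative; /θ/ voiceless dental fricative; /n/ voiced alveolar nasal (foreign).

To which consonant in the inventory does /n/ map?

/m/ is closest: same manner (nasal), place distance 3 (alveolar→bilabial), same voicing; total 3. Next closest is /ɹ/ at distance 4.

m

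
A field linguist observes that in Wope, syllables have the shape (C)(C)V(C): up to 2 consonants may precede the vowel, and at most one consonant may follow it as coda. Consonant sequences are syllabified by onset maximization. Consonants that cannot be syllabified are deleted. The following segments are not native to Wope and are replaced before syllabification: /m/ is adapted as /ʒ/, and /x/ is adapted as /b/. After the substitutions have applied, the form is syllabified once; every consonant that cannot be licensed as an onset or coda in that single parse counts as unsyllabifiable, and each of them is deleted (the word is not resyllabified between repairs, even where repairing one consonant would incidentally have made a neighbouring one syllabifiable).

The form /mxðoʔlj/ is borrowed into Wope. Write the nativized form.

Substitution: /m/ → /ʒ/, /x/ → /b/, giving /ʒbðoʔlj/.
Syllabifying with onset maximization leaves /ʒ/, /l/, /j/ stranded (at most one coda consonant is licensed; onsets may contain at most 2 consonants).
Deleting the stranded consonants removes /ʒ/, /l/, /j/.

bðoʔ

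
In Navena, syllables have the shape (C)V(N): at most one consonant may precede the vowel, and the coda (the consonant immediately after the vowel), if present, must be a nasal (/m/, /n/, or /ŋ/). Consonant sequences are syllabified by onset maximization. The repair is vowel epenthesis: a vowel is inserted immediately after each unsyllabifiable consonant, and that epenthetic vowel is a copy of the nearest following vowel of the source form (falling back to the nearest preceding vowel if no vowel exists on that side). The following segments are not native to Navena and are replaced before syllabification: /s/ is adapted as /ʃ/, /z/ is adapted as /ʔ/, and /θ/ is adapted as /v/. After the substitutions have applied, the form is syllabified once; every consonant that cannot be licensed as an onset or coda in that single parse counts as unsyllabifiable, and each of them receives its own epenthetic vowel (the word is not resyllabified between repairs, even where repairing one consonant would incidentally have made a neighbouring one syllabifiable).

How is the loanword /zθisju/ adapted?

ʔiviʃuju

Substitution: /z/ → /ʔ/, /θ/ → /v/, /s/ → /ʃ/, giving /ʔviʃju/.
Under (C)V(N), the unsyllabifiable consonants are /ʔ/, /ʃ/ (only a nasal (/m/, /n/, or /ŋ/) is licensed in coda position; onsets are limited to one consonant).
Epenthesis after each stranded consonant: /ʔ/ → /ʔi/, /ʃ/ → /ʃu/.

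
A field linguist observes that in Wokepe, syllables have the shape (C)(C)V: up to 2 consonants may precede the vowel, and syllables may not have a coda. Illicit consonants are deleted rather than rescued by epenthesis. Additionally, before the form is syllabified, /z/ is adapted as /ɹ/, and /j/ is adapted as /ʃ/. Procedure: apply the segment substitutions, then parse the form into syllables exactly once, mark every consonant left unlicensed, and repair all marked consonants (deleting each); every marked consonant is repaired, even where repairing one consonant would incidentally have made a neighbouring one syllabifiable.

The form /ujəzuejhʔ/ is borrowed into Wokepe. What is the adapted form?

uʃəɹue

Substitution: /j/ → /ʃ/, /z/ → /ɹ/, giving /uʃəɹueʃhʔ/.
Under (C)(C)V, the unsyllabifiable consonants are /ʃ/, /h/, /ʔ/ (no codas are permitted; onsets may contain at most 2 consonants).
Deleting the stranded consonants removes /ʃ/, /h/, /ʔ/.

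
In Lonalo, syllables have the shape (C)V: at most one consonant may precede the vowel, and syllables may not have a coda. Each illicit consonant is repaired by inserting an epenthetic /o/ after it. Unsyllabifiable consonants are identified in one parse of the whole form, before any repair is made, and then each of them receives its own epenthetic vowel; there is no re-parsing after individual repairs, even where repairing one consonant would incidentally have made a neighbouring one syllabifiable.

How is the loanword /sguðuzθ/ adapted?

Under (C)V, the unsyllabifiable consonants are /s/, /z/, /θ/ (no codas are permitted; onsets are limited to one consonant).
Each unlicensed consonant becomes the onset of a new syllable: /s/ → /so/, /z/ → /zo/, /θ/ → /θo/.

soguðuzoθo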